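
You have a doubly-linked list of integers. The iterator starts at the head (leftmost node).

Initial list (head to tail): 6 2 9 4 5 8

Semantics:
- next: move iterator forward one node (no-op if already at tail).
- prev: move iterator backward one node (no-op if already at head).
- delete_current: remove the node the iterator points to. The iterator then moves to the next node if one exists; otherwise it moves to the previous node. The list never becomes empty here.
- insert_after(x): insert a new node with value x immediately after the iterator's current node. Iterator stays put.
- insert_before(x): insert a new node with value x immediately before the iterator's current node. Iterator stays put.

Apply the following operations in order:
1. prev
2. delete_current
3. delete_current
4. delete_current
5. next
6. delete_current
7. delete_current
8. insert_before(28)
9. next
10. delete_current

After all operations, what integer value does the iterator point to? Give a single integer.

Answer: 28

Derivation:
After 1 (prev): list=[6, 2, 9, 4, 5, 8] cursor@6
After 2 (delete_current): list=[2, 9, 4, 5, 8] cursor@2
After 3 (delete_current): list=[9, 4, 5, 8] cursor@9
After 4 (delete_current): list=[4, 5, 8] cursor@4
After 5 (next): list=[4, 5, 8] cursor@5
After 6 (delete_current): list=[4, 8] cursor@8
After 7 (delete_current): list=[4] cursor@4
After 8 (insert_before(28)): list=[28, 4] cursor@4
After 9 (next): list=[28, 4] cursor@4
After 10 (delete_current): list=[28] cursor@28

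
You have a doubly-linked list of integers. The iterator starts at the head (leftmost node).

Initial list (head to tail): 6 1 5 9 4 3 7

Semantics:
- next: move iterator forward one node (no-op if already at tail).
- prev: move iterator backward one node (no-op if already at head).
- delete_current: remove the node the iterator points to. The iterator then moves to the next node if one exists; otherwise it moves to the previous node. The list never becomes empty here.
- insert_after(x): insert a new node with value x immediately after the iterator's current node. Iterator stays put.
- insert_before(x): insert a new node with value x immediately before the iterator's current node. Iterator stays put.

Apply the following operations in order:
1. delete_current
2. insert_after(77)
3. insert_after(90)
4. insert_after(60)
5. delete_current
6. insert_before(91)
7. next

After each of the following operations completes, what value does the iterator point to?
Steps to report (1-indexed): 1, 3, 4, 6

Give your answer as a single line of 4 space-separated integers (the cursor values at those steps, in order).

After 1 (delete_current): list=[1, 5, 9, 4, 3, 7] cursor@1
After 2 (insert_after(77)): list=[1, 77, 5, 9, 4, 3, 7] cursor@1
After 3 (insert_after(90)): list=[1, 90, 77, 5, 9, 4, 3, 7] cursor@1
After 4 (insert_after(60)): list=[1, 60, 90, 77, 5, 9, 4, 3, 7] cursor@1
After 5 (delete_current): list=[60, 90, 77, 5, 9, 4, 3, 7] cursor@60
After 6 (insert_before(91)): list=[91, 60, 90, 77, 5, 9, 4, 3, 7] cursor@60
After 7 (next): list=[91, 60, 90, 77, 5, 9, 4, 3, 7] cursor@90

Answer: 1 1 1 60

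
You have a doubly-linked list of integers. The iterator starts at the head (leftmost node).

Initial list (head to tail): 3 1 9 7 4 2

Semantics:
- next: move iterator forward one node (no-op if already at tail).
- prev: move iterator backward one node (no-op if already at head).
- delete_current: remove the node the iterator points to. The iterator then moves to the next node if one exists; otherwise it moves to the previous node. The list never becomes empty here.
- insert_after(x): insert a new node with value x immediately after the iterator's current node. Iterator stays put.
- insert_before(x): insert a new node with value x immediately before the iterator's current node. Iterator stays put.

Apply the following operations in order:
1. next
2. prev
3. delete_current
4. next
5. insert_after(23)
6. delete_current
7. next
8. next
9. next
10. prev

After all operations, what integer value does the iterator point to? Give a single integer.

After 1 (next): list=[3, 1, 9, 7, 4, 2] cursor@1
After 2 (prev): list=[3, 1, 9, 7, 4, 2] cursor@3
After 3 (delete_current): list=[1, 9, 7, 4, 2] cursor@1
After 4 (next): list=[1, 9, 7, 4, 2] cursor@9
After 5 (insert_after(23)): list=[1, 9, 23, 7, 4, 2] cursor@9
After 6 (delete_current): list=[1, 23, 7, 4, 2] cursor@23
After 7 (next): list=[1, 23, 7, 4, 2] cursor@7
After 8 (next): list=[1, 23, 7, 4, 2] cursor@4
After 9 (next): list=[1, 23, 7, 4, 2] cursor@2
After 10 (prev): list=[1, 23, 7, 4, 2] cursor@4

Answer: 4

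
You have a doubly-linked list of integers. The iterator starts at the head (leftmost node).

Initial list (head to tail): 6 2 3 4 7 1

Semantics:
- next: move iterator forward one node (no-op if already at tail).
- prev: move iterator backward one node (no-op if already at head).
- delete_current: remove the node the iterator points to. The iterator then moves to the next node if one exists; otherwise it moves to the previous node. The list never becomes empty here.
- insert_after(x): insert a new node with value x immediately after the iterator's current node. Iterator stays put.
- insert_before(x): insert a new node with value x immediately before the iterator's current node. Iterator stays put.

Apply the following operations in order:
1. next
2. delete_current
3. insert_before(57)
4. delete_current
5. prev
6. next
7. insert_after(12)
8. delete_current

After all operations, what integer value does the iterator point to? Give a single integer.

After 1 (next): list=[6, 2, 3, 4, 7, 1] cursor@2
After 2 (delete_current): list=[6, 3, 4, 7, 1] cursor@3
After 3 (insert_before(57)): list=[6, 57, 3, 4, 7, 1] cursor@3
After 4 (delete_current): list=[6, 57, 4, 7, 1] cursor@4
After 5 (prev): list=[6, 57, 4, 7, 1] cursor@57
After 6 (next): list=[6, 57, 4, 7, 1] cursor@4
After 7 (insert_after(12)): list=[6, 57, 4, 12, 7, 1] cursor@4
After 8 (delete_current): list=[6, 57, 12, 7, 1] cursor@12

Answer: 12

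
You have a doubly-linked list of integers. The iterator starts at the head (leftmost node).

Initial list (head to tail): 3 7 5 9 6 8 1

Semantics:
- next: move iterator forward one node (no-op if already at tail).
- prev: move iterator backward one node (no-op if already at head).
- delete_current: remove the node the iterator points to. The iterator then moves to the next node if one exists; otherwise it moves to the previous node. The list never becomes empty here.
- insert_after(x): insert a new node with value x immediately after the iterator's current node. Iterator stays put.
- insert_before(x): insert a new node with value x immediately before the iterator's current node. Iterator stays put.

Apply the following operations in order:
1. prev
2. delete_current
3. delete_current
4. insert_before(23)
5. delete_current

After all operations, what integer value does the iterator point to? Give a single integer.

Answer: 9

Derivation:
After 1 (prev): list=[3, 7, 5, 9, 6, 8, 1] cursor@3
After 2 (delete_current): list=[7, 5, 9, 6, 8, 1] cursor@7
After 3 (delete_current): list=[5, 9, 6, 8, 1] cursor@5
After 4 (insert_before(23)): list=[23, 5, 9, 6, 8, 1] cursor@5
After 5 (delete_current): list=[23, 9, 6, 8, 1] cursor@9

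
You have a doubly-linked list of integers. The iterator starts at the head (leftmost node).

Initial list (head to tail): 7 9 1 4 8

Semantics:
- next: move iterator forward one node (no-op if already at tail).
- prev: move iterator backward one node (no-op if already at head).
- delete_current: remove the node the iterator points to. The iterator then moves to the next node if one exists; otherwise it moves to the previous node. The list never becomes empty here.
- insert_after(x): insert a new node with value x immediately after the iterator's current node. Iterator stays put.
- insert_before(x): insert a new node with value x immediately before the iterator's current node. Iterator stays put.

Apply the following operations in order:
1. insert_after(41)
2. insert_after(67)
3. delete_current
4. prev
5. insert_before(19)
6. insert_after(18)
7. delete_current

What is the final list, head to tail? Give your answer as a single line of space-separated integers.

After 1 (insert_after(41)): list=[7, 41, 9, 1, 4, 8] cursor@7
After 2 (insert_after(67)): list=[7, 67, 41, 9, 1, 4, 8] cursor@7
After 3 (delete_current): list=[67, 41, 9, 1, 4, 8] cursor@67
After 4 (prev): list=[67, 41, 9, 1, 4, 8] cursor@67
After 5 (insert_before(19)): list=[19, 67, 41, 9, 1, 4, 8] cursor@67
After 6 (insert_after(18)): list=[19, 67, 18, 41, 9, 1, 4, 8] cursor@67
After 7 (delete_current): list=[19, 18, 41, 9, 1, 4, 8] cursor@18

Answer: 19 18 41 9 1 4 8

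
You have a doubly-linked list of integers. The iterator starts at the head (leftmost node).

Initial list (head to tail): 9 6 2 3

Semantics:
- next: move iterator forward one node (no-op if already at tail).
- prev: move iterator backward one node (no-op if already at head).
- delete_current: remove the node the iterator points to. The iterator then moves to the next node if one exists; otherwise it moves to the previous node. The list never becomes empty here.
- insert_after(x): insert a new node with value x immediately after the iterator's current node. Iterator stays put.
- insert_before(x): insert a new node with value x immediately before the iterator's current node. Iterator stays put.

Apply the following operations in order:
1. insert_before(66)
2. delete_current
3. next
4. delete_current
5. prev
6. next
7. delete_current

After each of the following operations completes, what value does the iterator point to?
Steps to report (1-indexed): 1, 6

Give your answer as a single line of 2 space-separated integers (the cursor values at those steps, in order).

Answer: 9 3

Derivation:
After 1 (insert_before(66)): list=[66, 9, 6, 2, 3] cursor@9
After 2 (delete_current): list=[66, 6, 2, 3] cursor@6
After 3 (next): list=[66, 6, 2, 3] cursor@2
After 4 (delete_current): list=[66, 6, 3] cursor@3
After 5 (prev): list=[66, 6, 3] cursor@6
After 6 (next): list=[66, 6, 3] cursor@3
After 7 (delete_current): list=[66, 6] cursor@6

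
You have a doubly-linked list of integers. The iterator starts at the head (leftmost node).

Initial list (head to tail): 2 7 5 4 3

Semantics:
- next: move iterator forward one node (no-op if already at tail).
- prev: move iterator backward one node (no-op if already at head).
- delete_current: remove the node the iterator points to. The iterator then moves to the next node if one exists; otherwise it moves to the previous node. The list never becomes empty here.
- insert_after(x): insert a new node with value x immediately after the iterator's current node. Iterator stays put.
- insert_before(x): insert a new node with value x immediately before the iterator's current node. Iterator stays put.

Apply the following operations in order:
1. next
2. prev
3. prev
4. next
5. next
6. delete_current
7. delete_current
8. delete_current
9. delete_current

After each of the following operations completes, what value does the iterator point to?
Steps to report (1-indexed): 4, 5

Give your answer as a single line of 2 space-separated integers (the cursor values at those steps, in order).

After 1 (next): list=[2, 7, 5, 4, 3] cursor@7
After 2 (prev): list=[2, 7, 5, 4, 3] cursor@2
After 3 (prev): list=[2, 7, 5, 4, 3] cursor@2
After 4 (next): list=[2, 7, 5, 4, 3] cursor@7
After 5 (next): list=[2, 7, 5, 4, 3] cursor@5
After 6 (delete_current): list=[2, 7, 4, 3] cursor@4
After 7 (delete_current): list=[2, 7, 3] cursor@3
After 8 (delete_current): list=[2, 7] cursor@7
After 9 (delete_current): list=[2] cursor@2

Answer: 7 5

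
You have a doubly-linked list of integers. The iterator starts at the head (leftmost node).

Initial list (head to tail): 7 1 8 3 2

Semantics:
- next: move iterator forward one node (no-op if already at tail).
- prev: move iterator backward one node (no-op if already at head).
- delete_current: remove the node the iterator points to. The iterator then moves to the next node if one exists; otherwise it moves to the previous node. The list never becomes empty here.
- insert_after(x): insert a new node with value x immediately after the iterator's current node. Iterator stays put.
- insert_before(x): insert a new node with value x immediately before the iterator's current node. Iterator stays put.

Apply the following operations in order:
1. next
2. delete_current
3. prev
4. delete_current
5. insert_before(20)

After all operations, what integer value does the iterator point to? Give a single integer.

Answer: 8

Derivation:
After 1 (next): list=[7, 1, 8, 3, 2] cursor@1
After 2 (delete_current): list=[7, 8, 3, 2] cursor@8
After 3 (prev): list=[7, 8, 3, 2] cursor@7
After 4 (delete_current): list=[8, 3, 2] cursor@8
After 5 (insert_before(20)): list=[20, 8, 3, 2] cursor@8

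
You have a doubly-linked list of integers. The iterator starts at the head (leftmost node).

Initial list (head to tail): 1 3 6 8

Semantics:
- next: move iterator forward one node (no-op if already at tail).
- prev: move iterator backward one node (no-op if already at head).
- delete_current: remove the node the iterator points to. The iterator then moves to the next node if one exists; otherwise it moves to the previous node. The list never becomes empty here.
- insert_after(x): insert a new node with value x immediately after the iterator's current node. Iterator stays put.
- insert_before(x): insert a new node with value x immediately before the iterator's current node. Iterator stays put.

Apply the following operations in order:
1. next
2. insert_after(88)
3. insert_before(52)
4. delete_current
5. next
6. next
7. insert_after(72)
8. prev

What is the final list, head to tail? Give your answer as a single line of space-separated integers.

Answer: 1 52 88 6 8 72

Derivation:
After 1 (next): list=[1, 3, 6, 8] cursor@3
After 2 (insert_after(88)): list=[1, 3, 88, 6, 8] cursor@3
After 3 (insert_before(52)): list=[1, 52, 3, 88, 6, 8] cursor@3
After 4 (delete_current): list=[1, 52, 88, 6, 8] cursor@88
After 5 (next): list=[1, 52, 88, 6, 8] cursor@6
After 6 (next): list=[1, 52, 88, 6, 8] cursor@8
After 7 (insert_after(72)): list=[1, 52, 88, 6, 8, 72] cursor@8
After 8 (prev): list=[1, 52, 88, 6, 8, 72] cursor@6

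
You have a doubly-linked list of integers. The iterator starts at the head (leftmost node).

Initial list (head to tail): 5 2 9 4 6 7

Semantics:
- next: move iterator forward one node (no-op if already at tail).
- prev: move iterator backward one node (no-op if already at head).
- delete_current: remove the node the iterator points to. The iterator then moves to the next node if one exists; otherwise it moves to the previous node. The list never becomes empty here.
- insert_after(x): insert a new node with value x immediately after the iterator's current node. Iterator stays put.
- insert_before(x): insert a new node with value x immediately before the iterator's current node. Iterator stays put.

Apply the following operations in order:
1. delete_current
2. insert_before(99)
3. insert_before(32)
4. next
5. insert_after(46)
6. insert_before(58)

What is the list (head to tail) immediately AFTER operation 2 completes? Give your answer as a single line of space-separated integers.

After 1 (delete_current): list=[2, 9, 4, 6, 7] cursor@2
After 2 (insert_before(99)): list=[99, 2, 9, 4, 6, 7] cursor@2

Answer: 99 2 9 4 6 7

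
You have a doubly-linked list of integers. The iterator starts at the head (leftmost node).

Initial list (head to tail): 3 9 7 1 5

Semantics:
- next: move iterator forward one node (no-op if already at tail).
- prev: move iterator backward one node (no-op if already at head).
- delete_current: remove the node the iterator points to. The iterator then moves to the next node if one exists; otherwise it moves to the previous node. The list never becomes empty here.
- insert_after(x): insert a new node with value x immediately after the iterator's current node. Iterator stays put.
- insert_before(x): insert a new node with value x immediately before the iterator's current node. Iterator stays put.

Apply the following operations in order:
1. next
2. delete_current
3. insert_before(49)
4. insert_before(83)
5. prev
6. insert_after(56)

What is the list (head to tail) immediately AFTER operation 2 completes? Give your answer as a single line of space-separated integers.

Answer: 3 7 1 5

Derivation:
After 1 (next): list=[3, 9, 7, 1, 5] cursor@9
After 2 (delete_current): list=[3, 7, 1, 5] cursor@7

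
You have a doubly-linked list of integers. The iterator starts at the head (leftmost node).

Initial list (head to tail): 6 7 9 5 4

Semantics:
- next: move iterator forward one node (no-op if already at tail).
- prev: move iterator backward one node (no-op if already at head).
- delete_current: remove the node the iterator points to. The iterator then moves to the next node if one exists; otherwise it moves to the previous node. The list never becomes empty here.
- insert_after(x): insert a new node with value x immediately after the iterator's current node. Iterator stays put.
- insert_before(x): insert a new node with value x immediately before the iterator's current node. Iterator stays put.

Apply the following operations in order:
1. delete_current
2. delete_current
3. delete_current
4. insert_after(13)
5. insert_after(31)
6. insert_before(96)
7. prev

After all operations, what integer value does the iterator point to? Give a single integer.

Answer: 96

Derivation:
After 1 (delete_current): list=[7, 9, 5, 4] cursor@7
After 2 (delete_current): list=[9, 5, 4] cursor@9
After 3 (delete_current): list=[5, 4] cursor@5
After 4 (insert_after(13)): list=[5, 13, 4] cursor@5
After 5 (insert_after(31)): list=[5, 31, 13, 4] cursor@5
After 6 (insert_before(96)): list=[96, 5, 31, 13, 4] cursor@5
After 7 (prev): list=[96, 5, 31, 13, 4] cursor@96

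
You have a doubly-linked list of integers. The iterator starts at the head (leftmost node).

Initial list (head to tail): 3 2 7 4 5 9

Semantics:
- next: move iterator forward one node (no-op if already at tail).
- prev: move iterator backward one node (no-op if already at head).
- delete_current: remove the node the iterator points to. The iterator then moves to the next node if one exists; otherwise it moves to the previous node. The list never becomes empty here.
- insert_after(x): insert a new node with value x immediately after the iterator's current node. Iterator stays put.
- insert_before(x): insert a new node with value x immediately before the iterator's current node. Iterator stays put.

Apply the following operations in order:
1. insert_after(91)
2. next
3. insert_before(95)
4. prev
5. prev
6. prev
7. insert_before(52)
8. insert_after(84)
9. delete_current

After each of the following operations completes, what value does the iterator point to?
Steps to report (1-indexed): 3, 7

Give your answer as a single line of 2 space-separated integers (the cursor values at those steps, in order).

After 1 (insert_after(91)): list=[3, 91, 2, 7, 4, 5, 9] cursor@3
After 2 (next): list=[3, 91, 2, 7, 4, 5, 9] cursor@91
After 3 (insert_before(95)): list=[3, 95, 91, 2, 7, 4, 5, 9] cursor@91
After 4 (prev): list=[3, 95, 91, 2, 7, 4, 5, 9] cursor@95
After 5 (prev): list=[3, 95, 91, 2, 7, 4, 5, 9] cursor@3
After 6 (prev): list=[3, 95, 91, 2, 7, 4, 5, 9] cursor@3
After 7 (insert_before(52)): list=[52, 3, 95, 91, 2, 7, 4, 5, 9] cursor@3
After 8 (insert_after(84)): list=[52, 3, 84, 95, 91, 2, 7, 4, 5, 9] cursor@3
After 9 (delete_current): list=[52, 84, 95, 91, 2, 7, 4, 5, 9] cursor@84

Answer: 91 3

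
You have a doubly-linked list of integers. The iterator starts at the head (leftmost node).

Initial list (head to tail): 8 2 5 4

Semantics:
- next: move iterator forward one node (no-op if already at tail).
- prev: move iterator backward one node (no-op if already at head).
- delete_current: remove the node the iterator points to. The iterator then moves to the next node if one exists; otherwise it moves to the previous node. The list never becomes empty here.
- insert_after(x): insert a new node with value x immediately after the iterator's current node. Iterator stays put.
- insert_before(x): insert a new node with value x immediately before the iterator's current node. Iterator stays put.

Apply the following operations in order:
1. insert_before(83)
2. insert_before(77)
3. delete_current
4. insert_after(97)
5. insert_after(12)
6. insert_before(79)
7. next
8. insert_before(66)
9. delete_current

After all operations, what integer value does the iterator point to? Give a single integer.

Answer: 97

Derivation:
After 1 (insert_before(83)): list=[83, 8, 2, 5, 4] cursor@8
After 2 (insert_before(77)): list=[83, 77, 8, 2, 5, 4] cursor@8
After 3 (delete_current): list=[83, 77, 2, 5, 4] cursor@2
After 4 (insert_after(97)): list=[83, 77, 2, 97, 5, 4] cursor@2
After 5 (insert_after(12)): list=[83, 77, 2, 12, 97, 5, 4] cursor@2
After 6 (insert_before(79)): list=[83, 77, 79, 2, 12, 97, 5, 4] cursor@2
After 7 (next): list=[83, 77, 79, 2, 12, 97, 5, 4] cursor@12
After 8 (insert_before(66)): list=[83, 77, 79, 2, 66, 12, 97, 5, 4] cursor@12
After 9 (delete_current): list=[83, 77, 79, 2, 66, 97, 5, 4] cursor@97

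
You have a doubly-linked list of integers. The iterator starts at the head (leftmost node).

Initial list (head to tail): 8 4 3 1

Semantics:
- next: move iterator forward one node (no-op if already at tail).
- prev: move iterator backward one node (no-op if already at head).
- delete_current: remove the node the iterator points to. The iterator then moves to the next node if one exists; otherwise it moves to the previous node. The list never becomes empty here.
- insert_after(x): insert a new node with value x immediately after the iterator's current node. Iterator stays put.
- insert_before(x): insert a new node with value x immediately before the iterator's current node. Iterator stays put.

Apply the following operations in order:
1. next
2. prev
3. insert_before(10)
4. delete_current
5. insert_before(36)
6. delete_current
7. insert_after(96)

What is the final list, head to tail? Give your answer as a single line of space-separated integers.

Answer: 10 36 3 96 1

Derivation:
After 1 (next): list=[8, 4, 3, 1] cursor@4
After 2 (prev): list=[8, 4, 3, 1] cursor@8
After 3 (insert_before(10)): list=[10, 8, 4, 3, 1] cursor@8
After 4 (delete_current): list=[10, 4, 3, 1] cursor@4
After 5 (insert_before(36)): list=[10, 36, 4, 3, 1] cursor@4
After 6 (delete_current): list=[10, 36, 3, 1] cursor@3
After 7 (insert_after(96)): list=[10, 36, 3, 96, 1] cursor@3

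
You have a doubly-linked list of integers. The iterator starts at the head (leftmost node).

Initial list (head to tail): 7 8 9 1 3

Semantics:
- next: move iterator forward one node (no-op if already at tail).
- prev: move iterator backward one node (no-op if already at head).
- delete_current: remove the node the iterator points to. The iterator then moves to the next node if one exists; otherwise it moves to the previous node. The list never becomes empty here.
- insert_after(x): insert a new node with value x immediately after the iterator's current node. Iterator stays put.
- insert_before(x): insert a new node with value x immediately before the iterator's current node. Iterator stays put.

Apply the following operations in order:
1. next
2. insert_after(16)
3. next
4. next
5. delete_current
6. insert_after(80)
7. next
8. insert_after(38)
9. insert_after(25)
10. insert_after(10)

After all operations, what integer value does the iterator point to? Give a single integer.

After 1 (next): list=[7, 8, 9, 1, 3] cursor@8
After 2 (insert_after(16)): list=[7, 8, 16, 9, 1, 3] cursor@8
After 3 (next): list=[7, 8, 16, 9, 1, 3] cursor@16
After 4 (next): list=[7, 8, 16, 9, 1, 3] cursor@9
After 5 (delete_current): list=[7, 8, 16, 1, 3] cursor@1
After 6 (insert_after(80)): list=[7, 8, 16, 1, 80, 3] cursor@1
After 7 (next): list=[7, 8, 16, 1, 80, 3] cursor@80
After 8 (insert_after(38)): list=[7, 8, 16, 1, 80, 38, 3] cursor@80
After 9 (insert_after(25)): list=[7, 8, 16, 1, 80, 25, 38, 3] cursor@80
After 10 (insert_after(10)): list=[7, 8, 16, 1, 80, 10, 25, 38, 3] cursor@80

Answer: 80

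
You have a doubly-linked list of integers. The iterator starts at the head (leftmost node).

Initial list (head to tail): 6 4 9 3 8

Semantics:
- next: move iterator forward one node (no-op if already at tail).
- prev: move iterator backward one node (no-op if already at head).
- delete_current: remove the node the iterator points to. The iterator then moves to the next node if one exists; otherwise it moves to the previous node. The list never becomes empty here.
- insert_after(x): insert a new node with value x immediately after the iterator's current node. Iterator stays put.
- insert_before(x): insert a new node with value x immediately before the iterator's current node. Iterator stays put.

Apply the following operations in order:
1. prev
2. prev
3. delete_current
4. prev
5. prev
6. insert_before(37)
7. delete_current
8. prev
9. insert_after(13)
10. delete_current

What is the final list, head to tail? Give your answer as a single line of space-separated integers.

After 1 (prev): list=[6, 4, 9, 3, 8] cursor@6
After 2 (prev): list=[6, 4, 9, 3, 8] cursor@6
After 3 (delete_current): list=[4, 9, 3, 8] cursor@4
After 4 (prev): list=[4, 9, 3, 8] cursor@4
After 5 (prev): list=[4, 9, 3, 8] cursor@4
After 6 (insert_before(37)): list=[37, 4, 9, 3, 8] cursor@4
After 7 (delete_current): list=[37, 9, 3, 8] cursor@9
After 8 (prev): list=[37, 9, 3, 8] cursor@37
After 9 (insert_after(13)): list=[37, 13, 9, 3, 8] cursor@37
After 10 (delete_current): list=[13, 9, 3, 8] cursor@13

Answer: 13 9 3 8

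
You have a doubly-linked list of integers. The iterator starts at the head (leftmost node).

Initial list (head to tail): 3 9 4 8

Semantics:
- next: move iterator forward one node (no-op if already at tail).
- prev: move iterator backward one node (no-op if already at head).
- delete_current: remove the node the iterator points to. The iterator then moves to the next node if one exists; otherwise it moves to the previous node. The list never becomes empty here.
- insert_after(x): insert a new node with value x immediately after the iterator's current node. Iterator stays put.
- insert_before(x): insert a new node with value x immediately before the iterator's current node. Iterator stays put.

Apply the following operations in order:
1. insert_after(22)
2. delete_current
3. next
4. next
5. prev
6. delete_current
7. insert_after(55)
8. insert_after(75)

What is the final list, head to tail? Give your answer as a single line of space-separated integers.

Answer: 22 4 75 55 8

Derivation:
After 1 (insert_after(22)): list=[3, 22, 9, 4, 8] cursor@3
After 2 (delete_current): list=[22, 9, 4, 8] cursor@22
After 3 (next): list=[22, 9, 4, 8] cursor@9
After 4 (next): list=[22, 9, 4, 8] cursor@4
After 5 (prev): list=[22, 9, 4, 8] cursor@9
After 6 (delete_current): list=[22, 4, 8] cursor@4
After 7 (insert_after(55)): list=[22, 4, 55, 8] cursor@4
After 8 (insert_after(75)): list=[22, 4, 75, 55, 8] cursor@4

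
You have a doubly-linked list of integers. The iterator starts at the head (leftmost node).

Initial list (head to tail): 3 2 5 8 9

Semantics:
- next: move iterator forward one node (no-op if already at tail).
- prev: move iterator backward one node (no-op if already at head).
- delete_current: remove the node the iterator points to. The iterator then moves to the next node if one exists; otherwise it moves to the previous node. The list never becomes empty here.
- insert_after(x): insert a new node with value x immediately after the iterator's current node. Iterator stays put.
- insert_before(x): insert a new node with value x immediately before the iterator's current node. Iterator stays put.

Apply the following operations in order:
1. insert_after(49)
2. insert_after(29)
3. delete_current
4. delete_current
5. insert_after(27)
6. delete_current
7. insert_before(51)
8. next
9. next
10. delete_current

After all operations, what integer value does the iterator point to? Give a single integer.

Answer: 8

Derivation:
After 1 (insert_after(49)): list=[3, 49, 2, 5, 8, 9] cursor@3
After 2 (insert_after(29)): list=[3, 29, 49, 2, 5, 8, 9] cursor@3
After 3 (delete_current): list=[29, 49, 2, 5, 8, 9] cursor@29
After 4 (delete_current): list=[49, 2, 5, 8, 9] cursor@49
After 5 (insert_after(27)): list=[49, 27, 2, 5, 8, 9] cursor@49
After 6 (delete_current): list=[27, 2, 5, 8, 9] cursor@27
After 7 (insert_before(51)): list=[51, 27, 2, 5, 8, 9] cursor@27
After 8 (next): list=[51, 27, 2, 5, 8, 9] cursor@2
After 9 (next): list=[51, 27, 2, 5, 8, 9] cursor@5
After 10 (delete_current): list=[51, 27, 2, 8, 9] cursor@8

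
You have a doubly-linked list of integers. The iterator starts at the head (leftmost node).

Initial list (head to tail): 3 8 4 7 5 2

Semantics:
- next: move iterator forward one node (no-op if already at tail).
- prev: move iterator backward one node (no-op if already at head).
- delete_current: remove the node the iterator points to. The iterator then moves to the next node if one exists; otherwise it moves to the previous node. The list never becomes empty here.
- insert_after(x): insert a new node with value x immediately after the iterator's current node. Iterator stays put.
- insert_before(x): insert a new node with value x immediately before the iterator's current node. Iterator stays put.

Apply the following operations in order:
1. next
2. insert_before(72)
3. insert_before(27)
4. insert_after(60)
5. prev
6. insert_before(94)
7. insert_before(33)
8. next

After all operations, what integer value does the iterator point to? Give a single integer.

After 1 (next): list=[3, 8, 4, 7, 5, 2] cursor@8
After 2 (insert_before(72)): list=[3, 72, 8, 4, 7, 5, 2] cursor@8
After 3 (insert_before(27)): list=[3, 72, 27, 8, 4, 7, 5, 2] cursor@8
After 4 (insert_after(60)): list=[3, 72, 27, 8, 60, 4, 7, 5, 2] cursor@8
After 5 (prev): list=[3, 72, 27, 8, 60, 4, 7, 5, 2] cursor@27
After 6 (insert_before(94)): list=[3, 72, 94, 27, 8, 60, 4, 7, 5, 2] cursor@27
After 7 (insert_before(33)): list=[3, 72, 94, 33, 27, 8, 60, 4, 7, 5, 2] cursor@27
After 8 (next): list=[3, 72, 94, 33, 27, 8, 60, 4, 7, 5, 2] cursor@8

Answer: 8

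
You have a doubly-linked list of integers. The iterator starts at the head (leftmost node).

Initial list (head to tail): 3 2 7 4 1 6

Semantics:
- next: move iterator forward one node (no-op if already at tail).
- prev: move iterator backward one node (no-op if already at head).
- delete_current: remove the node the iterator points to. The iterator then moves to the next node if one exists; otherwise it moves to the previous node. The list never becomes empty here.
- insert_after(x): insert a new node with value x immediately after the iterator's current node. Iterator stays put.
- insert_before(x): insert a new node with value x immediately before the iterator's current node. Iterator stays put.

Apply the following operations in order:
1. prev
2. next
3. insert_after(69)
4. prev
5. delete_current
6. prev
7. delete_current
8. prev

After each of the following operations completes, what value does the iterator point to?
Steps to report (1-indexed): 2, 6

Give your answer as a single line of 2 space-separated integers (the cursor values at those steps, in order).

Answer: 2 2

Derivation:
After 1 (prev): list=[3, 2, 7, 4, 1, 6] cursor@3
After 2 (next): list=[3, 2, 7, 4, 1, 6] cursor@2
After 3 (insert_after(69)): list=[3, 2, 69, 7, 4, 1, 6] cursor@2
After 4 (prev): list=[3, 2, 69, 7, 4, 1, 6] cursor@3
After 5 (delete_current): list=[2, 69, 7, 4, 1, 6] cursor@2
After 6 (prev): list=[2, 69, 7, 4, 1, 6] cursor@2
After 7 (delete_current): list=[69, 7, 4, 1, 6] cursor@69
After 8 (prev): list=[69, 7, 4, 1, 6] cursor@69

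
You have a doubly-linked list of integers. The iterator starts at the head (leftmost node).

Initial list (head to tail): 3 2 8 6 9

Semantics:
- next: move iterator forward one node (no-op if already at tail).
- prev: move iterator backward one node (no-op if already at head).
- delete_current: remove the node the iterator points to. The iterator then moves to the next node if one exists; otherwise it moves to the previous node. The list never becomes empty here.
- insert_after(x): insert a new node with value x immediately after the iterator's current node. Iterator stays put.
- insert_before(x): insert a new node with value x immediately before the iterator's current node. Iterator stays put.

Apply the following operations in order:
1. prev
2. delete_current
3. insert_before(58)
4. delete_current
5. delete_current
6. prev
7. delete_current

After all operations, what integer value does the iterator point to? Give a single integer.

Answer: 6

Derivation:
After 1 (prev): list=[3, 2, 8, 6, 9] cursor@3
After 2 (delete_current): list=[2, 8, 6, 9] cursor@2
After 3 (insert_before(58)): list=[58, 2, 8, 6, 9] cursor@2
After 4 (delete_current): list=[58, 8, 6, 9] cursor@8
After 5 (delete_current): list=[58, 6, 9] cursor@6
After 6 (prev): list=[58, 6, 9] cursor@58
After 7 (delete_current): list=[6, 9] cursor@6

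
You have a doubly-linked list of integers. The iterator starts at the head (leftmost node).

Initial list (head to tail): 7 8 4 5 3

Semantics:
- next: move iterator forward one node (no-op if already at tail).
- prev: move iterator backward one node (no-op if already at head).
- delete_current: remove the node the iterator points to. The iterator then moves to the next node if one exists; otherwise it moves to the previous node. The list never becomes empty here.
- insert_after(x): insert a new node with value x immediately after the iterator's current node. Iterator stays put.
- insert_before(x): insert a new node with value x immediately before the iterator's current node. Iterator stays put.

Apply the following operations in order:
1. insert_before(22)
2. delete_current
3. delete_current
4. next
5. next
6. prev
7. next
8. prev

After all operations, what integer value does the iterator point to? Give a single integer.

After 1 (insert_before(22)): list=[22, 7, 8, 4, 5, 3] cursor@7
After 2 (delete_current): list=[22, 8, 4, 5, 3] cursor@8
After 3 (delete_current): list=[22, 4, 5, 3] cursor@4
After 4 (next): list=[22, 4, 5, 3] cursor@5
After 5 (next): list=[22, 4, 5, 3] cursor@3
After 6 (prev): list=[22, 4, 5, 3] cursor@5
After 7 (next): list=[22, 4, 5, 3] cursor@3
After 8 (prev): list=[22, 4, 5, 3] cursor@5

Answer: 5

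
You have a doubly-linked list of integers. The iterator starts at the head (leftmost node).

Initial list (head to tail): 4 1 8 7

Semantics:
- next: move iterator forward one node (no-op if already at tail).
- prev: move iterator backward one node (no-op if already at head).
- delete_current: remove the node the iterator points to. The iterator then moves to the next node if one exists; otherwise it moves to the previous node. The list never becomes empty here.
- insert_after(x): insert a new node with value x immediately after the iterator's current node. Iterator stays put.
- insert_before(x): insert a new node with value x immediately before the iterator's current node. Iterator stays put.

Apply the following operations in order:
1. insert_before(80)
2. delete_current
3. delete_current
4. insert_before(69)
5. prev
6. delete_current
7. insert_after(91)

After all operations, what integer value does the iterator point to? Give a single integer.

Answer: 8

Derivation:
After 1 (insert_before(80)): list=[80, 4, 1, 8, 7] cursor@4
After 2 (delete_current): list=[80, 1, 8, 7] cursor@1
After 3 (delete_current): list=[80, 8, 7] cursor@8
After 4 (insert_before(69)): list=[80, 69, 8, 7] cursor@8
After 5 (prev): list=[80, 69, 8, 7] cursor@69
After 6 (delete_current): list=[80, 8, 7] cursor@8
After 7 (insert_after(91)): list=[80, 8, 91, 7] cursor@8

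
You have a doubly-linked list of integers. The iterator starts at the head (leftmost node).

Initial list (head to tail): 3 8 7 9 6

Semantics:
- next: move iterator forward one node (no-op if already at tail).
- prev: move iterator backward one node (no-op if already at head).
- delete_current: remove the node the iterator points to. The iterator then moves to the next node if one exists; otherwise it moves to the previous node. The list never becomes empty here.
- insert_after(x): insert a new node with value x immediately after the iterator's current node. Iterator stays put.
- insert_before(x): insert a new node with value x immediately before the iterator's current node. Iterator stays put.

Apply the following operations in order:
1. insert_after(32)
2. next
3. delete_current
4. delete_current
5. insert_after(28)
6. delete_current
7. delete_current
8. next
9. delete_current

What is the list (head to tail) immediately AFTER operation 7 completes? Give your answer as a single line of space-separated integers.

Answer: 3 9 6

Derivation:
After 1 (insert_after(32)): list=[3, 32, 8, 7, 9, 6] cursor@3
After 2 (next): list=[3, 32, 8, 7, 9, 6] cursor@32
After 3 (delete_current): list=[3, 8, 7, 9, 6] cursor@8
After 4 (delete_current): list=[3, 7, 9, 6] cursor@7
After 5 (insert_after(28)): list=[3, 7, 28, 9, 6] cursor@7
After 6 (delete_current): list=[3, 28, 9, 6] cursor@28
After 7 (delete_current): list=[3, 9, 6] cursor@9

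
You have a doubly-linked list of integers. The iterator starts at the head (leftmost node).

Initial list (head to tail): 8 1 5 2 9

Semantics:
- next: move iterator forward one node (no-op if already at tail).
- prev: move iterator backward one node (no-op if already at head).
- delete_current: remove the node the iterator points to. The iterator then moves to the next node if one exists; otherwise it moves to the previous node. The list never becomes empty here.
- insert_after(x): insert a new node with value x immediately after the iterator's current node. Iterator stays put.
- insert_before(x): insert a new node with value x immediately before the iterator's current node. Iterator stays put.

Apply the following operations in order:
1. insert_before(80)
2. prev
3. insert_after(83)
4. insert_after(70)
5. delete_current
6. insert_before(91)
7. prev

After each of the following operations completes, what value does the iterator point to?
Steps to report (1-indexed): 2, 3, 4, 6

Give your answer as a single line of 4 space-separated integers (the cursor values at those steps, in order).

Answer: 80 80 80 70

Derivation:
After 1 (insert_before(80)): list=[80, 8, 1, 5, 2, 9] cursor@8
After 2 (prev): list=[80, 8, 1, 5, 2, 9] cursor@80
After 3 (insert_after(83)): list=[80, 83, 8, 1, 5, 2, 9] cursor@80
After 4 (insert_after(70)): list=[80, 70, 83, 8, 1, 5, 2, 9] cursor@80
After 5 (delete_current): list=[70, 83, 8, 1, 5, 2, 9] cursor@70
After 6 (insert_before(91)): list=[91, 70, 83, 8, 1, 5, 2, 9] cursor@70
After 7 (prev): list=[91, 70, 83, 8, 1, 5, 2, 9] cursor@91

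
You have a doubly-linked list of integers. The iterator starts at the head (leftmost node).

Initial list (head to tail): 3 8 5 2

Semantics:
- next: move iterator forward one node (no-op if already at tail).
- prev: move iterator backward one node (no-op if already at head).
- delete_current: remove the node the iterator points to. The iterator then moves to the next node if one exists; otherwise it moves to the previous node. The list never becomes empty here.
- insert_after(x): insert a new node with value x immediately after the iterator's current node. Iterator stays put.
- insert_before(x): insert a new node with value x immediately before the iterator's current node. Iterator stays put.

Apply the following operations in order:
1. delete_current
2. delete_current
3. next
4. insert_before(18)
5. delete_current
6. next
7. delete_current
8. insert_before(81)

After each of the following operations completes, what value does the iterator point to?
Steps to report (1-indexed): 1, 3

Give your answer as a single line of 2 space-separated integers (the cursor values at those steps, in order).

Answer: 8 2

Derivation:
After 1 (delete_current): list=[8, 5, 2] cursor@8
After 2 (delete_current): list=[5, 2] cursor@5
After 3 (next): list=[5, 2] cursor@2
After 4 (insert_before(18)): list=[5, 18, 2] cursor@2
After 5 (delete_current): list=[5, 18] cursor@18
After 6 (next): list=[5, 18] cursor@18
After 7 (delete_current): list=[5] cursor@5
After 8 (insert_before(81)): list=[81, 5] cursor@5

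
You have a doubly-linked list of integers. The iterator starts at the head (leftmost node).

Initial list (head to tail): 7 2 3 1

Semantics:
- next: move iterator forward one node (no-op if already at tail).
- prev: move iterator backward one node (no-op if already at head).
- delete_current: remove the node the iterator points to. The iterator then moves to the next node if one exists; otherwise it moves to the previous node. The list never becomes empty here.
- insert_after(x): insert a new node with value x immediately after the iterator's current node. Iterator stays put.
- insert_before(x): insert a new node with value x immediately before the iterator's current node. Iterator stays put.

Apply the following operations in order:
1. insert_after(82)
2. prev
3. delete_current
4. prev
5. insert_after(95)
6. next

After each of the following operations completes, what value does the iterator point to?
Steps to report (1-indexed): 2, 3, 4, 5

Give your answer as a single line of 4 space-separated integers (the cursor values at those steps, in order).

After 1 (insert_after(82)): list=[7, 82, 2, 3, 1] cursor@7
After 2 (prev): list=[7, 82, 2, 3, 1] cursor@7
After 3 (delete_current): list=[82, 2, 3, 1] cursor@82
After 4 (prev): list=[82, 2, 3, 1] cursor@82
After 5 (insert_after(95)): list=[82, 95, 2, 3, 1] cursor@82
After 6 (next): list=[82, 95, 2, 3, 1] cursor@95

Answer: 7 82 82 82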